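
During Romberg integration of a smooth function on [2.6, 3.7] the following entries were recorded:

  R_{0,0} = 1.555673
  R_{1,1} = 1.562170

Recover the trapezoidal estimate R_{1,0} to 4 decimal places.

1.5605

From R_{1,1} = (4·R_{1,0} − R_{0,0})/3, solve for R_{1,0}:
4·R_{1,0} = 3·1.562170 + 1.555673 = 6.242183
R_{1,0} = 1.560546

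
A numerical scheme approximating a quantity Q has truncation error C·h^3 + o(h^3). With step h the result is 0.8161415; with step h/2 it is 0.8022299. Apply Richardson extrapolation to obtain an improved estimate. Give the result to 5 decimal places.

0.80024

Extrapolated value = (8·A(h/2) − A(h)) / (8 − 1)
= (8·0.8022299 − 0.8161415) / 7
= 5.6016977 / 7 = 0.8002425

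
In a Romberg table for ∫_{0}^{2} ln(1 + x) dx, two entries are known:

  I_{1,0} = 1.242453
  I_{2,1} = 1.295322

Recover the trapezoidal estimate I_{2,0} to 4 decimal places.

1.2821

From I_{2,1} = (4·I_{2,0} − I_{1,0})/3, solve for I_{2,0}:
4·I_{2,0} = 3·1.295322 + 1.242453 = 5.128419
I_{2,0} = 1.282105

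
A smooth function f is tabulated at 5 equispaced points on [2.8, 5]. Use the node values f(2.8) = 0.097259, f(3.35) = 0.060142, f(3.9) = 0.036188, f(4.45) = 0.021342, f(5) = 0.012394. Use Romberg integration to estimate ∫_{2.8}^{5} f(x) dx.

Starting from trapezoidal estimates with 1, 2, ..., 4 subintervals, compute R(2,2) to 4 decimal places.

0.0931

R(0,0) (trapezoid, 1 panel, h=2.2000): 0.120618
R(1,0) (trapezoid, 2 panels, h=1.1000): 0.100116
R(2,0) (trapezoid, 4 panels, h=0.5500): 0.094874
R(1,1) = 0.100116 + (0.100116 − 0.120618)/3 = 0.093282
R(2,1) = 0.094874 + (0.094874 − 0.100116)/3 = 0.093127
R(2,2) = 0.093127 + (0.093127 − 0.093282)/15 = 0.093117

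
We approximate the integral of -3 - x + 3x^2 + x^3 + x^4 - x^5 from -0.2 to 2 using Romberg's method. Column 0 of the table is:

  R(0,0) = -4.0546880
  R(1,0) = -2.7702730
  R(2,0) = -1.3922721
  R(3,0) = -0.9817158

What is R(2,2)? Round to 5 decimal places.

-0.83899

Richardson extrapolation on the trapezoidal column (denominator 4−1=3):
R(1,1) = (4·(-2.7702730) − (-4.0546880)) / 3 = -2.3421347
R(2,1) = -1.3922721 + (-1.3922721 − (-2.7702730))/3 = -0.9329385
R(2,2) = -0.9329385 + (-0.9329385 − (-2.3421347))/15 = -0.8389921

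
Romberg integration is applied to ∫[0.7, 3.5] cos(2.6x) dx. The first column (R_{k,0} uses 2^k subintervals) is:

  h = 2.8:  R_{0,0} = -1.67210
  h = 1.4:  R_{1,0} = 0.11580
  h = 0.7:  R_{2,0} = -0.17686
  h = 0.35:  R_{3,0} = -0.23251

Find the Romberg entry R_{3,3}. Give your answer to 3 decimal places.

-0.248

R_{1,1} = 0.11580 + (0.11580 − (-1.67210))/3 = 0.71177
R_{2,1} = (4·(-0.17686) − 0.11580) / 3 = -0.27441
R_{3,1} = -0.23251 + (-0.23251 − (-0.17686))/3 = -0.25106
R_{2,2} = -0.27441 + (-0.27441 − 0.71177)/15 = -0.34016
R_{3,2} = (16·(-0.25106) − (-0.27441)) / 15 = -0.24950
R_{3,3} = (64·(-0.24950) − (-0.34016)) / 63 = -0.24806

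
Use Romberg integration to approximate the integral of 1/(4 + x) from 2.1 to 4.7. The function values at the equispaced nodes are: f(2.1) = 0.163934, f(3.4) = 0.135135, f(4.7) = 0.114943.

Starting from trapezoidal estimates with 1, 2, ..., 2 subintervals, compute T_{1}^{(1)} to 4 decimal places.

T_{0}^{(0)} (trapezoid, 1 panel, h=2.6000): 0.362540
T_{1}^{(0)} (trapezoid, 2 panels, h=1.3000): 0.356946
T_{1}^{(1)} = 0.356946 + (0.356946 − 0.362540)/3 = 0.355081

0.3551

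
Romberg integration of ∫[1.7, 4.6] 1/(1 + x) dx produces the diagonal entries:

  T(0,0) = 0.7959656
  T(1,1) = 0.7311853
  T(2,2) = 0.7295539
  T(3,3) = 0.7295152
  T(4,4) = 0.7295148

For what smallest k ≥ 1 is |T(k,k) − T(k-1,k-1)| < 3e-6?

|T(1,1) − T(0,0)| = 0.0647803 ≥ 3e-6
|T(2,2) − T(1,1)| = 0.0016314 ≥ 3e-6
|T(3,3) − T(2,2)| = 0.0000387 ≥ 3e-6
|T(4,4) − T(3,3)| = 0.0000004 < 3e-6

k = 4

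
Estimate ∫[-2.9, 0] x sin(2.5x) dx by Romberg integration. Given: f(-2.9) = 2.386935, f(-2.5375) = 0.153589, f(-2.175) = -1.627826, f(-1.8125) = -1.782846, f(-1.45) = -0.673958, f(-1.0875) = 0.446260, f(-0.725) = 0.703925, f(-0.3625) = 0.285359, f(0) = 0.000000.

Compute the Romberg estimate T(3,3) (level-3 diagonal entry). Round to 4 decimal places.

-0.5218

T(0,0) (trapezoid, 1 panel, h=2.9000): 3.461056
T(1,0) (trapezoid, 2 panels, h=1.4500): 0.753289
T(2,0) (trapezoid, 4 panels, h=0.7250): -0.293184
T(3,0) (trapezoid, 8 panels, h=0.3625): -0.471986
T(1,1) = 0.753289 + (0.753289 − 3.461056)/3 = -0.149300
T(2,1) = -0.293184 + (-0.293184 − 0.753289)/3 = -0.642008
T(3,1) = -0.471986 + (-0.471986 − (-0.293184))/3 = -0.531587
T(2,2) = -0.642008 + (-0.642008 − (-0.149300))/15 = -0.674855
T(3,2) = -0.531587 + (-0.531587 − (-0.642008))/15 = -0.524226
T(3,3) = -0.524226 + (-0.524226 − (-0.674855))/63 = -0.521835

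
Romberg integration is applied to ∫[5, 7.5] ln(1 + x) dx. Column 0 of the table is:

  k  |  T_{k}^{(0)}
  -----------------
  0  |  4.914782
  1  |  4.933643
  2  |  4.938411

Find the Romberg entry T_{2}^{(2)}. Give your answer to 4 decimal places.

4.9400

T_{1}^{(1)} = 4.933643 + (4.933643 − 4.914782)/3 = 4.939930
T_{2}^{(1)} = 4.938411 + (4.938411 − 4.933643)/3 = 4.940000
T_{2}^{(2)} = (16·4.940000 − 4.939930) / 15 = 4.940005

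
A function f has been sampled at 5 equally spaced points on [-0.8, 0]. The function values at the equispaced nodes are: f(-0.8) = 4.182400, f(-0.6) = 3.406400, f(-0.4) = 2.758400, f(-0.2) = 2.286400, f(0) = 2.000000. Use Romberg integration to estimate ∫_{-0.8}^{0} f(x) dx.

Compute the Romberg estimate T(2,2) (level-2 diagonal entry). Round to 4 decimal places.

T(0,0) (trapezoid, 1 panel, h=0.8000): 2.472960
T(1,0) (trapezoid, 2 panels, h=0.4000): 2.339840
T(2,0) (trapezoid, 4 panels, h=0.2000): 2.308480
T(1,1) = 2.339840 + (2.339840 − 2.472960)/3 = 2.295467
T(2,1) = 2.308480 + (2.308480 − 2.339840)/3 = 2.298027
T(2,2) = 2.298027 + (2.298027 − 2.295467)/15 = 2.298198

2.2982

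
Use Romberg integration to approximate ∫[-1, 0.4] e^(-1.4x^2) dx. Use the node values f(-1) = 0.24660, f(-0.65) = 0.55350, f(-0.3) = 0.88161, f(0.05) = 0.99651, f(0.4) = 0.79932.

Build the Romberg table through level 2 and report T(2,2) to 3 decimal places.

T(0,0) (trapezoid, 1 panel, h=1.4000): 0.73214
T(1,0) (trapezoid, 2 panels, h=0.7000): 0.98320
T(2,0) (trapezoid, 4 panels, h=0.3500): 1.03410
T(1,1) = 0.98320 + (0.98320 − 0.73214)/3 = 1.06689
T(2,1) = 1.03410 + (1.03410 − 0.98320)/3 = 1.05107
T(2,2) = 1.05107 + (1.05107 − 1.06689)/15 = 1.05002

1.050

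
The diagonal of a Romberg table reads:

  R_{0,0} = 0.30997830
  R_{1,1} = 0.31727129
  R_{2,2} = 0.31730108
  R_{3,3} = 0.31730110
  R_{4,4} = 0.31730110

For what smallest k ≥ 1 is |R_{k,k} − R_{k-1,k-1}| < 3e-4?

k = 2

|R_{1,1} − R_{0,0}| = 0.00729299 ≥ 3e-4
|R_{2,2} − R_{1,1}| = 0.00002979 < 3e-4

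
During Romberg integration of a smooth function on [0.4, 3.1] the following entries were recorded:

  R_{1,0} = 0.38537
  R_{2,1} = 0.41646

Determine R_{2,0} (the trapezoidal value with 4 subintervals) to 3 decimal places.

0.409

From R_{2,1} = (4·R_{2,0} − R_{1,0})/3, solve for R_{2,0}:
4·R_{2,0} = 3·0.41646 + 0.38537 = 1.63475
R_{2,0} = 0.40869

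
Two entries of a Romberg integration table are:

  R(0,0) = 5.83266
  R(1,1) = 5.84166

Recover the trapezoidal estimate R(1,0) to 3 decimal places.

From R(1,1) = (4·R(1,0) − R(0,0))/3, solve for R(1,0):
4·R(1,0) = 3·5.84166 + 5.83266 = 23.35764
R(1,0) = 5.83941

5.839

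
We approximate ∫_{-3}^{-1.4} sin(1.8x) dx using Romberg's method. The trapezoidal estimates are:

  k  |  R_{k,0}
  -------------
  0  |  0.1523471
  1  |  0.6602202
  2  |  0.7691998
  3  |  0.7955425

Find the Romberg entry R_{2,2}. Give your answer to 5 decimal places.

0.80393

Richardson extrapolation on the trapezoidal column (denominator 4−1=3):
R_{1,1} = 0.6602202 + (0.6602202 − 0.1523471)/3 = 0.8295112
R_{2,1} = (4·0.7691998 − 0.6602202) / 3 = 0.8055263
R_{2,2} = 0.8055263 + (0.8055263 − 0.8295112)/15 = 0.8039273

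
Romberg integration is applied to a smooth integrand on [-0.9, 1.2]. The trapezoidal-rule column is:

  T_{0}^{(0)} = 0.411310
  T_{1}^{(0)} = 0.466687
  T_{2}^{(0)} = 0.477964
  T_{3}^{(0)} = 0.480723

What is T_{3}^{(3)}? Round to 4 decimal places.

T_{1}^{(1)} = 0.466687 + (0.466687 − 0.411310)/3 = 0.485146
T_{2}^{(1)} = 0.477964 + (0.477964 − 0.466687)/3 = 0.481723
T_{3}^{(1)} = (4·0.480723 − 0.477964) / 3 = 0.481643
T_{2}^{(2)} = (16·0.481723 − 0.485146) / 15 = 0.481495
T_{3}^{(2)} = (16·0.481643 − 0.481723) / 15 = 0.481638
T_{3}^{(3)} = 0.481638 + (0.481638 − 0.481495)/63 = 0.481640
(Column j=1 coincides with Simpson's rule on the same nodes.)

0.4816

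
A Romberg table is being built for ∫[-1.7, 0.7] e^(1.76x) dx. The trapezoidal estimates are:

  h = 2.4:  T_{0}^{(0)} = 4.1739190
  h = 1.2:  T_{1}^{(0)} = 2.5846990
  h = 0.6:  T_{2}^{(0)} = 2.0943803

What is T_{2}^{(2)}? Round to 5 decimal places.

Richardson extrapolation on the trapezoidal column (denominator 4−1=3):
T_{1}^{(1)} = 2.5846990 + (2.5846990 − 4.1739190)/3 = 2.0549590
T_{2}^{(1)} = 2.0943803 + (2.0943803 − 2.5846990)/3 = 1.9309407
T_{2}^{(2)} = (16·1.9309407 − 2.0549590) / 15 = 1.9226728

1.92267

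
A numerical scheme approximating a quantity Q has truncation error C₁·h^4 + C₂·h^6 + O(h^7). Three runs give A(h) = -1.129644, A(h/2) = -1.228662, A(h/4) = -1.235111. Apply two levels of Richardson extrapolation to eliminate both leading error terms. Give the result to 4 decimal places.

First eliminate the h^4 term (factor 2^4 = 16):
  B₁ = (16·(-1.228662) − (-1.129644))/15 = -1.235263
  B₂ = (16·(-1.235111) − (-1.228662))/15 = -1.235541
Then eliminate the h^6 term (factor 2^6 = 64):
  (64·(-1.235541) − (-1.235263))/63 = -1.235545

-1.2355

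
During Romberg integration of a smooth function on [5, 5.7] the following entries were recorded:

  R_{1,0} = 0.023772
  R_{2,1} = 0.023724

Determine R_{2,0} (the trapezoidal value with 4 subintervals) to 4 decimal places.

From R_{2,1} = (4·R_{2,0} − R_{1,0})/3, solve for R_{2,0}:
4·R_{2,0} = 3·0.023724 + 0.023772 = 0.094944
R_{2,0} = 0.023736

0.0237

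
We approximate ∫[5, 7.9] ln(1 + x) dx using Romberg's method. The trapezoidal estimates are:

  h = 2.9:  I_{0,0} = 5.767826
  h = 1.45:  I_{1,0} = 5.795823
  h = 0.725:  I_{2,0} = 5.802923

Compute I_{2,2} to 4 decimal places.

5.8053

Richardson extrapolation on the trapezoidal column (denominator 4−1=3):
I_{1,1} = 5.795823 + (5.795823 − 5.767826)/3 = 5.805155
I_{2,1} = 5.802923 + (5.802923 − 5.795823)/3 = 5.805290
I_{2,2} = 5.805290 + (5.805290 − 5.805155)/15 = 5.805299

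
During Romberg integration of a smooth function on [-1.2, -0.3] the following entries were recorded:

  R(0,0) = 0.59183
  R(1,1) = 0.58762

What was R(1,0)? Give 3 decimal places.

0.589

From R(1,1) = (4·R(1,0) − R(0,0))/3, solve for R(1,0):
4·R(1,0) = 3·0.58762 + 0.59183 = 2.35469
R(1,0) = 0.58867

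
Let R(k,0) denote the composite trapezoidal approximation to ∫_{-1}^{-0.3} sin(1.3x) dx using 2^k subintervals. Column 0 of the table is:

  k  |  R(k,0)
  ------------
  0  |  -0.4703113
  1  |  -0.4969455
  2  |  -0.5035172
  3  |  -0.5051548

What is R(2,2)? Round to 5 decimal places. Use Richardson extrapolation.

-0.50570

Richardson extrapolation on the trapezoidal column (denominator 4−1=3):
R(1,1) = -0.4969455 + (-0.4969455 − (-0.4703113))/3 = -0.5058236
R(2,1) = -0.5035172 + (-0.5035172 − (-0.4969455))/3 = -0.5057078
R(2,2) = -0.5057078 + (-0.5057078 − (-0.5058236))/15 = -0.5057001
(Column j=1 coincides with Simpson's rule on the same nodes.)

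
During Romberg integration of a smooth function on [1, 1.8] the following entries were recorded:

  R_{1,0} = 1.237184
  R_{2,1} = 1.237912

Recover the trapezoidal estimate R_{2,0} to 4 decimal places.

1.2377

From R_{2,1} = (4·R_{2,0} − R_{1,0})/3, solve for R_{2,0}:
4·R_{2,0} = 3·1.237912 + 1.237184 = 4.950920
R_{2,0} = 1.237730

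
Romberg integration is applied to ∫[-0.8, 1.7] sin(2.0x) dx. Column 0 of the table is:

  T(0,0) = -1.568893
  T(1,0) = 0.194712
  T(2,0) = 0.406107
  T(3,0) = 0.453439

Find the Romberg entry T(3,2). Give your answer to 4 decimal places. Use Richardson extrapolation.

0.4687

T(2,1) = 0.406107 + (0.406107 − 0.194712)/3 = 0.476572
T(3,1) = 0.453439 + (0.453439 − 0.406107)/3 = 0.469216
T(3,2) = 0.469216 + (0.469216 − 0.476572)/15 = 0.468726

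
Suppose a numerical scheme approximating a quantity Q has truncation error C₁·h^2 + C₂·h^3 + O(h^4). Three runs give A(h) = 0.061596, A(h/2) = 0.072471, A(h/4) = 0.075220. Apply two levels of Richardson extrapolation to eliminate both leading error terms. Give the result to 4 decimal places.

First eliminate the h^2 term (factor 2^2 = 4):
  B₁ = (4·0.072471 − 0.061596)/3 = 0.076096
  B₂ = (4·0.075220 − 0.072471)/3 = 0.076136
Then eliminate the h^3 term (factor 2^3 = 8):
  (8·0.076136 − 0.076096)/7 = 0.076142

0.0761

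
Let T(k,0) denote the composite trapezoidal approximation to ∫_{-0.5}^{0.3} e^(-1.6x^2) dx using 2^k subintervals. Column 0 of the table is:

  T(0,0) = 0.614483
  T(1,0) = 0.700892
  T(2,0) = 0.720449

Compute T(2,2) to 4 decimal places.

T(1,1) = (4·0.700892 − 0.614483) / 3 = 0.729695
T(2,1) = (4·0.720449 − 0.700892) / 3 = 0.726968
T(2,2) = (16·0.726968 − 0.729695) / 15 = 0.726786

0.7268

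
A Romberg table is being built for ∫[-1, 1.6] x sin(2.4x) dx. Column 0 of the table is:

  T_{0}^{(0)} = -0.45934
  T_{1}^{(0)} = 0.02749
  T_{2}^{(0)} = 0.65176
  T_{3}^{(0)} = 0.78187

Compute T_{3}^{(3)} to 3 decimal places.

0.822

Richardson extrapolation on the trapezoidal column (denominator 4−1=3):
T_{1}^{(1)} = (4·0.02749 − (-0.45934)) / 3 = 0.18977
T_{2}^{(1)} = (4·0.65176 − 0.02749) / 3 = 0.85985
T_{3}^{(1)} = 0.78187 + (0.78187 − 0.65176)/3 = 0.82524
T_{2}^{(2)} = 0.85985 + (0.85985 − 0.18977)/15 = 0.90452
T_{3}^{(2)} = 0.82524 + (0.82524 − 0.85985)/15 = 0.82293
T_{3}^{(3)} = 0.82293 + (0.82293 − 0.90452)/63 = 0.82163
(Column j=1 coincides with Simpson's rule on the same nodes.)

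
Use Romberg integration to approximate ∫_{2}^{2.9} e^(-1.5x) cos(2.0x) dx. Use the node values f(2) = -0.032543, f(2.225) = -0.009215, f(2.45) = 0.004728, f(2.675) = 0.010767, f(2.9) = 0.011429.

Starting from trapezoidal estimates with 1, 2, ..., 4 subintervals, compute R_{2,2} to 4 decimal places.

-0.0004

R_{0,0} (trapezoid, 1 panel, h=0.9000): -0.009501
R_{1,0} (trapezoid, 2 panels, h=0.4500): -0.002623
R_{2,0} (trapezoid, 4 panels, h=0.2250): -0.000962
R_{1,1} = -0.002623 + (-0.002623 − (-0.009501))/3 = -0.000330
R_{2,1} = -0.000962 + (-0.000962 − (-0.002623))/3 = -0.000408
R_{2,2} = -0.000408 + (-0.000408 − (-0.000330))/15 = -0.000413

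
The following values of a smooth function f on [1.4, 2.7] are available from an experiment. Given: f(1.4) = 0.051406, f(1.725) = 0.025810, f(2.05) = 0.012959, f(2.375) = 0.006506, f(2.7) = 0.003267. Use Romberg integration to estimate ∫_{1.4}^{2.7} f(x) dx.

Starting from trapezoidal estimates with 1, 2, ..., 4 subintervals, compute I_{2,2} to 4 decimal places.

0.0227

I_{0,0} (trapezoid, 1 panel, h=1.3000): 0.035537
I_{1,0} (trapezoid, 2 panels, h=0.6500): 0.026192
I_{2,0} (trapezoid, 4 panels, h=0.3250): 0.023599
I_{1,1} = 0.026192 + (0.026192 − 0.035537)/3 = 0.023077
I_{2,1} = 0.023599 + (0.023599 − 0.026192)/3 = 0.022735
I_{2,2} = 0.022735 + (0.022735 − 0.023077)/15 = 0.022712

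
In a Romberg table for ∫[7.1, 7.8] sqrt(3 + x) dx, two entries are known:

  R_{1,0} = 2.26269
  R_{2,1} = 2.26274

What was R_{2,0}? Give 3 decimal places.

From R_{2,1} = (4·R_{2,0} − R_{1,0})/3, solve for R_{2,0}:
4·R_{2,0} = 3·2.26274 + 2.26269 = 9.05091
R_{2,0} = 2.26273

2.263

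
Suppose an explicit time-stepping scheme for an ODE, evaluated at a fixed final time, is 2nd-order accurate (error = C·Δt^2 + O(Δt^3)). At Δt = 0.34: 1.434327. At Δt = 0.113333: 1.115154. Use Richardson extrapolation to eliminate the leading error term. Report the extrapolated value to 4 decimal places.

1.0753

Extrapolated value = (9·A(Δt/3) − A(Δt)) / (9 − 1)
= (9·1.115154 − 1.434327) / 8
= 8.602059 / 8 = 1.075257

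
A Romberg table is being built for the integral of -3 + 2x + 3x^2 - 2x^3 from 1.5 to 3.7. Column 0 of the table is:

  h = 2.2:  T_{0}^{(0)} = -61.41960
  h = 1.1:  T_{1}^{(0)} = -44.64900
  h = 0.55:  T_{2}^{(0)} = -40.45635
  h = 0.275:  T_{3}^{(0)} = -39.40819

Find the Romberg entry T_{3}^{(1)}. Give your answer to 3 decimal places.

-39.059

T_{3}^{(1)} = (4·(-39.40819) − (-40.45635)) / 3 = -39.05880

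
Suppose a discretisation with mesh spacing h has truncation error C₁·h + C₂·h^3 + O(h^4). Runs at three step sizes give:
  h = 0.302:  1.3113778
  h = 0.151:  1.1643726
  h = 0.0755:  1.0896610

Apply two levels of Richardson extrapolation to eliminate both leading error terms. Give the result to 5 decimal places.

1.01460

First eliminate the h term (factor 2^1 = 2):
  B₁ = (2·1.1643726 − 1.3113778)/1 = 1.0173674
  B₂ = (2·1.0896610 − 1.1643726)/1 = 1.0149494
Then eliminate the h^3 term (factor 2^3 = 8):
  (8·1.0149494 − 1.0173674)/7 = 1.0146040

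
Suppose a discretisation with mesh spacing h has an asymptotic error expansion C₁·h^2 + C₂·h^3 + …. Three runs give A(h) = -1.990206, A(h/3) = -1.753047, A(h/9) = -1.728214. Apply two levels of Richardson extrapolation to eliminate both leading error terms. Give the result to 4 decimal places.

First eliminate the h^2 term (factor 3^2 = 9):
  B₁ = (9·(-1.753047) − (-1.990206))/8 = -1.723402
  B₂ = (9·(-1.728214) − (-1.753047))/8 = -1.725110
Then eliminate the h^3 term (factor 3^3 = 27):
  (27·(-1.725110) − (-1.723402))/26 = -1.725176

-1.7252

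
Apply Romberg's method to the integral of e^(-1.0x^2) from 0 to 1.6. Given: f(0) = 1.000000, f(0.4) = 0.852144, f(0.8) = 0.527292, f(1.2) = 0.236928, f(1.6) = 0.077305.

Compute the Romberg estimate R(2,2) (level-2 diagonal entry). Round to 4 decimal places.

0.8661

R(0,0) (trapezoid, 1 panel, h=1.6000): 0.861844
R(1,0) (trapezoid, 2 panels, h=0.8000): 0.852756
R(2,0) (trapezoid, 4 panels, h=0.4000): 0.862007
R(1,1) = 0.852756 + (0.852756 − 0.861844)/3 = 0.849727
R(2,1) = 0.862007 + (0.862007 − 0.852756)/3 = 0.865091
R(2,2) = 0.865091 + (0.865091 − 0.849727)/15 = 0.866115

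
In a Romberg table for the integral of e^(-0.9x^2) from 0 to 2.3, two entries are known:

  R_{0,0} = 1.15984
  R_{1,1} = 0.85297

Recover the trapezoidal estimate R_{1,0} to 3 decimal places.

0.930

From R_{1,1} = (4·R_{1,0} − R_{0,0})/3, solve for R_{1,0}:
4·R_{1,0} = 3·0.85297 + 1.15984 = 3.71875
R_{1,0} = 0.92969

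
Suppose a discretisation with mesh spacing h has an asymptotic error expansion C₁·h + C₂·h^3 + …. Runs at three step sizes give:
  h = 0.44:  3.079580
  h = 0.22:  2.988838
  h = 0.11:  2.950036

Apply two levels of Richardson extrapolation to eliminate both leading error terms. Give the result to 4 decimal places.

2.9131

First eliminate the h term (factor 2^1 = 2):
  B₁ = (2·2.988838 − 3.079580)/1 = 2.898096
  B₂ = (2·2.950036 − 2.988838)/1 = 2.911234
Then eliminate the h^3 term (factor 2^3 = 8):
  (8·2.911234 − 2.898096)/7 = 2.913111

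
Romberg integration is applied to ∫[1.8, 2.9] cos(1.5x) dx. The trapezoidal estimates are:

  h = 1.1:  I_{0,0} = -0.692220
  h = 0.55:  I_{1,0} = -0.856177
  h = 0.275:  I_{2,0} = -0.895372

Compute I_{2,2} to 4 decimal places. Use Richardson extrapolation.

Richardson extrapolation on the trapezoidal column (denominator 4−1=3):
I_{1,1} = (4·(-0.856177) − (-0.692220)) / 3 = -0.910829
I_{2,1} = (4·(-0.895372) − (-0.856177)) / 3 = -0.908437
I_{2,2} = (16·(-0.908437) − (-0.910829)) / 15 = -0.908278

-0.9083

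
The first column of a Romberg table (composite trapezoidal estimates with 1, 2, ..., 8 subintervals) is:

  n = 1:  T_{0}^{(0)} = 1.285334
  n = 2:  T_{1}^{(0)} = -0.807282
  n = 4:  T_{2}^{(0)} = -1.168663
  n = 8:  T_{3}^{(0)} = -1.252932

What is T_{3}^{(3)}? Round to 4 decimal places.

-1.2806

Richardson extrapolation on the trapezoidal column (denominator 4−1=3):
T_{1}^{(1)} = -0.807282 + (-0.807282 − 1.285334)/3 = -1.504821
T_{2}^{(1)} = -1.168663 + (-1.168663 − (-0.807282))/3 = -1.289123
T_{3}^{(1)} = (4·(-1.252932) − (-1.168663)) / 3 = -1.281022
T_{2}^{(2)} = -1.289123 + (-1.289123 − (-1.504821))/15 = -1.274743
T_{3}^{(2)} = -1.281022 + (-1.281022 − (-1.289123))/15 = -1.280482
T_{3}^{(3)} = -1.280482 + (-1.280482 − (-1.274743))/63 = -1.280573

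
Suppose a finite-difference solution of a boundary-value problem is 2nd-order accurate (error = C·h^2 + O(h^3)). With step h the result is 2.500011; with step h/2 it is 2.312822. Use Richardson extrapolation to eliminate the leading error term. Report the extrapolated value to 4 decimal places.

The leading error scales as h^2; refining by a factor of 2 reduces it by 2^2 = 4.
Extrapolated value = (4·A(h/2) − A(h)) / (4 − 1)
= (4·2.312822 − 2.500011) / 3
= 6.751277 / 3 = 2.250426

2.2504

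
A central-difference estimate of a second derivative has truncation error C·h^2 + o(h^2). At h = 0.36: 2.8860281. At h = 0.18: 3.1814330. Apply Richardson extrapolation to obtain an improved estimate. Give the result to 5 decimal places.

Extrapolated value = (4·A(h/2) − A(h)) / (4 − 1)
= (4·3.1814330 − 2.8860281) / 3
= 9.8397039 / 3 = 3.2799013

3.27990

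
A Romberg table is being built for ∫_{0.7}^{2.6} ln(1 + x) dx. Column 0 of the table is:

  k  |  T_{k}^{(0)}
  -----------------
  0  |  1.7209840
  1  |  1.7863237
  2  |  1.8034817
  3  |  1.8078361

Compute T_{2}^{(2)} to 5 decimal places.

T_{1}^{(1)} = (4·1.7863237 − 1.7209840) / 3 = 1.8081036
T_{2}^{(1)} = (4·1.8034817 − 1.7863237) / 3 = 1.8092010
T_{2}^{(2)} = (16·1.8092010 − 1.8081036) / 15 = 1.8092742
(Column j=1 coincides with Simpson's rule on the same nodes.)

1.80927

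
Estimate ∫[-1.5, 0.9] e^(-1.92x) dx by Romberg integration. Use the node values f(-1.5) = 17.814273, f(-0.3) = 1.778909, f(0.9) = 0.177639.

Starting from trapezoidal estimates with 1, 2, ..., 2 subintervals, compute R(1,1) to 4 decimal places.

10.0430

R(0,0) (trapezoid, 1 panel, h=2.4000): 21.590294
R(1,0) (trapezoid, 2 panels, h=1.2000): 12.929838
R(1,1) = 12.929838 + (12.929838 − 21.590294)/3 = 10.043019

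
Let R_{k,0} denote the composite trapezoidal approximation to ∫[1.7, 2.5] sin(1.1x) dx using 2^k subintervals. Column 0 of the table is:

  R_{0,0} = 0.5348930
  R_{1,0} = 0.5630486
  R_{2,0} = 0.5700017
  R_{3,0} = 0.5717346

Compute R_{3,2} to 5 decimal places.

R_{2,1} = (4·0.5700017 − 0.5630486) / 3 = 0.5723194
R_{3,1} = 0.5717346 + (0.5717346 − 0.5700017)/3 = 0.5723122
R_{3,2} = (16·0.5723122 − 0.5723194) / 15 = 0.5723117

0.57231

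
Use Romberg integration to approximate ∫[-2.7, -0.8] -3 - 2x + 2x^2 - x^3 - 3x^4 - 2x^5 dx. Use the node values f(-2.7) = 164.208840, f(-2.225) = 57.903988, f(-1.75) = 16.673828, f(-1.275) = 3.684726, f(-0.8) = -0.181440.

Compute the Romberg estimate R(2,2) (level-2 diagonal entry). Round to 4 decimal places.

R(0,0) (trapezoid, 1 panel, h=1.9000): 155.826030
R(1,0) (trapezoid, 2 panels, h=0.9500): 93.753152
R(2,0) (trapezoid, 4 panels, h=0.4750): 76.131215
R(1,1) = 93.753152 + (93.753152 − 155.826030)/3 = 73.062193
R(2,1) = 76.131215 + (76.131215 − 93.753152)/3 = 70.257236
R(2,2) = 70.257236 + (70.257236 − 73.062193)/15 = 70.070239

70.0702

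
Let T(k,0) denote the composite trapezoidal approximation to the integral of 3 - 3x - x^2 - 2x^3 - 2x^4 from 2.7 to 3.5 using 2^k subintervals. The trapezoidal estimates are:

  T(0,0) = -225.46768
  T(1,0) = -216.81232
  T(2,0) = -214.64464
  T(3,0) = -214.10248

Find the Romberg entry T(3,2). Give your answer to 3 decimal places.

-213.922

Richardson extrapolation on the trapezoidal column (denominator 4−1=3):
T(2,1) = (4·(-214.64464) − (-216.81232)) / 3 = -213.92208
T(3,1) = -214.10248 + (-214.10248 − (-214.64464))/3 = -213.92176
T(3,2) = (16·(-213.92176) − (-213.92208)) / 15 = -213.92174
(Column j=1 coincides with Simpson's rule on the same nodes.)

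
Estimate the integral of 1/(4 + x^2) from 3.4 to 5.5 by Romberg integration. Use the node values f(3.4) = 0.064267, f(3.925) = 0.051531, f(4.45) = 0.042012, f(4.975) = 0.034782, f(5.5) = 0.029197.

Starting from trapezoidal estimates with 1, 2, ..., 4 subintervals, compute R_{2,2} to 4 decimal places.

R_{0,0} (trapezoid, 1 panel, h=2.1000): 0.098137
R_{1,0} (trapezoid, 2 panels, h=1.0500): 0.093181
R_{2,0} (trapezoid, 4 panels, h=0.5250): 0.091905
R_{1,1} = 0.093181 + (0.093181 − 0.098137)/3 = 0.091529
R_{2,1} = 0.091905 + (0.091905 − 0.093181)/3 = 0.091480
R_{2,2} = 0.091480 + (0.091480 − 0.091529)/15 = 0.091477

0.0915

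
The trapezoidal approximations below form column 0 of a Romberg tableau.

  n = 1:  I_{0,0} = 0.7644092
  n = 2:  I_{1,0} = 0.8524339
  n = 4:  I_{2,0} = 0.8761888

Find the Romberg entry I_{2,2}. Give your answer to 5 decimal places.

0.88426

I_{1,1} = 0.8524339 + (0.8524339 − 0.7644092)/3 = 0.8817755
I_{2,1} = (4·0.8761888 − 0.8524339) / 3 = 0.8841071
I_{2,2} = 0.8841071 + (0.8841071 − 0.8817755)/15 = 0.8842625
(Column j=1 coincides with Simpson's rule on the same nodes.)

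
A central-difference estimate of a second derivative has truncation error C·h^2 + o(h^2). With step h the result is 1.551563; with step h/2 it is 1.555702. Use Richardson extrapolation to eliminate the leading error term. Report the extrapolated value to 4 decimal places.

The leading error scales as h^2; refining by a factor of 2 reduces it by 2^2 = 4.
Extrapolated value = (4·A(h/2) − A(h)) / (4 − 1)
= (4·1.555702 − 1.551563) / 3
= 4.671245 / 3 = 1.557082

1.5571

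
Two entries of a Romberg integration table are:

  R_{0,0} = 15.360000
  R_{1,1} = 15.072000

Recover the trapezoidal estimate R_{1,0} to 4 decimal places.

From R_{1,1} = (4·R_{1,0} − R_{0,0})/3, solve for R_{1,0}:
4·R_{1,0} = 3·15.072000 + 15.360000 = 60.576000
R_{1,0} = 15.144000

15.1440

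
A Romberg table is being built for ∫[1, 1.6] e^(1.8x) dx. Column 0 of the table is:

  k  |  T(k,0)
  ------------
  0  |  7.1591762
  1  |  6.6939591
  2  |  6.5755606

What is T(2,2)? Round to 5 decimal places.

6.53591

Richardson extrapolation on the trapezoidal column (denominator 4−1=3):
T(1,1) = (4·6.6939591 − 7.1591762) / 3 = 6.5388867
T(2,1) = (4·6.5755606 − 6.6939591) / 3 = 6.5360944
T(2,2) = 6.5360944 + (6.5360944 − 6.5388867)/15 = 6.5359082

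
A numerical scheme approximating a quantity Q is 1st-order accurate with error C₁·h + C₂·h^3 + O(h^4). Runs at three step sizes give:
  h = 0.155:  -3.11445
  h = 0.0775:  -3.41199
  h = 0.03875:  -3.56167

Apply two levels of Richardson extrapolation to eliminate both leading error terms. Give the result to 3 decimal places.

-3.712

First eliminate the h term (factor 2^1 = 2):
  B₁ = (2·(-3.41199) − (-3.11445))/1 = -3.70953
  B₂ = (2·(-3.56167) − (-3.41199))/1 = -3.71135
Then eliminate the h^3 term (factor 2^3 = 8):
  (8·(-3.71135) − (-3.70953))/7 = -3.71161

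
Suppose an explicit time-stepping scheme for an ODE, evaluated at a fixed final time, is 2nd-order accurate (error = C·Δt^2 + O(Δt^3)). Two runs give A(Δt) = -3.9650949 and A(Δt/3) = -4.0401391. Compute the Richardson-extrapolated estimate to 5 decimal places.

The leading error scales as Δt^2; refining by a factor of 3 reduces it by 3^2 = 9.
Extrapolated value = (9·A(Δt/3) − A(Δt)) / (9 − 1)
= (9·(-4.0401391) − (-3.9650949)) / 8
= -32.3961570 / 8 = -4.0495196

-4.04952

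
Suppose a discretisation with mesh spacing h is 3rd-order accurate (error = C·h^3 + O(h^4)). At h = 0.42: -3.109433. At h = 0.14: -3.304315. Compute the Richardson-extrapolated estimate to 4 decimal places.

The leading error scales as h^3; refining by a factor of 3 reduces it by 3^3 = 27.
Extrapolated value = (27·A(h/3) − A(h)) / (27 − 1)
= (27·(-3.304315) − (-3.109433)) / 26
= -86.107072 / 26 = -3.311810

-3.3118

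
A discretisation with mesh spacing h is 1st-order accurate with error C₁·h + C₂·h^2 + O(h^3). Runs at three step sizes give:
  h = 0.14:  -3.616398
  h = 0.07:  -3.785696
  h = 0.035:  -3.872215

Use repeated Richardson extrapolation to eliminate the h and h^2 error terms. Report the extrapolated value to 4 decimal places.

-3.9600

First eliminate the h term (factor 2^1 = 2):
  B₁ = (2·(-3.785696) − (-3.616398))/1 = -3.954994
  B₂ = (2·(-3.872215) − (-3.785696))/1 = -3.958734
Then eliminate the h^2 term (factor 2^2 = 4):
  (4·(-3.958734) − (-3.954994))/3 = -3.959981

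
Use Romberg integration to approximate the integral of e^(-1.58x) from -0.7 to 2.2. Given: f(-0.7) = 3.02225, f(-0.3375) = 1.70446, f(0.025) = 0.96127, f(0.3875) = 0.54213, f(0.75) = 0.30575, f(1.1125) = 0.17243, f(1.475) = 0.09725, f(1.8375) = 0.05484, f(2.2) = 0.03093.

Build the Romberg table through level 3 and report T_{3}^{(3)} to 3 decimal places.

T_{0}^{(0)} (trapezoid, 1 panel, h=2.9000): 4.42711
T_{1}^{(0)} (trapezoid, 2 panels, h=1.4500): 2.65689
T_{2}^{(0)} (trapezoid, 4 panels, h=0.7250): 2.09587
T_{3}^{(0)} (trapezoid, 8 panels, h=0.3625): 1.94471
T_{1}^{(1)} = 2.65689 + (2.65689 − 4.42711)/3 = 2.06682
T_{2}^{(1)} = 2.09587 + (2.09587 − 2.65689)/3 = 1.90886
T_{3}^{(1)} = 1.94471 + (1.94471 − 2.09587)/3 = 1.89432
T_{2}^{(2)} = 1.90886 + (1.90886 − 2.06682)/15 = 1.89833
T_{3}^{(2)} = 1.89432 + (1.89432 − 1.90886)/15 = 1.89335
T_{3}^{(3)} = 1.89335 + (1.89335 − 1.89833)/63 = 1.89327

1.893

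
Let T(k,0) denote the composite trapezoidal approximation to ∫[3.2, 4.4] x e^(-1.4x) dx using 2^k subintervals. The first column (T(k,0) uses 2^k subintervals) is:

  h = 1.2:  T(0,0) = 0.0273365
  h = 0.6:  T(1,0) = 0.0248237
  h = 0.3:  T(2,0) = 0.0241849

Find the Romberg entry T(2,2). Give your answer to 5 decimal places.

T(1,1) = (4·0.0248237 − 0.0273365) / 3 = 0.0239861
T(2,1) = (4·0.0241849 − 0.0248237) / 3 = 0.0239720
T(2,2) = 0.0239720 + (0.0239720 − 0.0239861)/15 = 0.0239711

0.02397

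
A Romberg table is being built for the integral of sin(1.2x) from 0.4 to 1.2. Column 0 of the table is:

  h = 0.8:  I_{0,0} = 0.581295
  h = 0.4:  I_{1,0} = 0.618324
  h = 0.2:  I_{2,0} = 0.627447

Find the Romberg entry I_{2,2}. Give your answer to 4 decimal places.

I_{1,1} = 0.618324 + (0.618324 − 0.581295)/3 = 0.630667
I_{2,1} = (4·0.627447 − 0.618324) / 3 = 0.630488
I_{2,2} = (16·0.630488 − 0.630667) / 15 = 0.630476
(Column j=1 coincides with Simpson's rule on the same nodes.)

0.6305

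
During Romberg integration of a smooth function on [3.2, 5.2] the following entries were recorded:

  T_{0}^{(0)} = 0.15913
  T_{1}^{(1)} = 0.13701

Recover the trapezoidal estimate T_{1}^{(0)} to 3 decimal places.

0.143

From T_{1}^{(1)} = (4·T_{1}^{(0)} − T_{0}^{(0)})/3, solve for T_{1}^{(0)}:
4·T_{1}^{(0)} = 3·0.13701 + 0.15913 = 0.57016
T_{1}^{(0)} = 0.14254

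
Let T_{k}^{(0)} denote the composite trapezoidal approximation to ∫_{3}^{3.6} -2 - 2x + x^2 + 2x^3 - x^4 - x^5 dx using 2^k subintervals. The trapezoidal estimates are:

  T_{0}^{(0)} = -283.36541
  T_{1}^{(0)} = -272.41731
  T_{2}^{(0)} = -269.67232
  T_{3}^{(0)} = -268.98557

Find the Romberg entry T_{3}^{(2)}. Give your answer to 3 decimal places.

-268.757

Richardson extrapolation on the trapezoidal column (denominator 4−1=3):
T_{2}^{(1)} = -269.67232 + (-269.67232 − (-272.41731))/3 = -268.75732
T_{3}^{(1)} = -268.98557 + (-268.98557 − (-269.67232))/3 = -268.75665
T_{3}^{(2)} = (16·(-268.75665) − (-268.75732)) / 15 = -268.75661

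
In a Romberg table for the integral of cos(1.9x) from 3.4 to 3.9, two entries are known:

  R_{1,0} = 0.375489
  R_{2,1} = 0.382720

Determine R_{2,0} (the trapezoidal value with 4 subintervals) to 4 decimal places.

From R_{2,1} = (4·R_{2,0} − R_{1,0})/3, solve for R_{2,0}:
4·R_{2,0} = 3·0.382720 + 0.375489 = 1.523649
R_{2,0} = 0.380912

0.3809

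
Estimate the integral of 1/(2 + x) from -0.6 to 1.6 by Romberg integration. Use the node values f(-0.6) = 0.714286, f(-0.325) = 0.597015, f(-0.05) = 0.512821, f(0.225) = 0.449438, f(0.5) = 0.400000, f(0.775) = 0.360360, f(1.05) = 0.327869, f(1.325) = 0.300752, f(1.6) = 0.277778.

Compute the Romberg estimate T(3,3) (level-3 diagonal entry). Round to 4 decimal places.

T(0,0) (trapezoid, 1 panel, h=2.2000): 1.091270
T(1,0) (trapezoid, 2 panels, h=1.1000): 0.985635
T(2,0) (trapezoid, 4 panels, h=0.5500): 0.955197
T(3,0) (trapezoid, 8 panels, h=0.2750): 0.947179
T(1,1) = 0.985635 + (0.985635 − 1.091270)/3 = 0.950423
T(2,1) = 0.955197 + (0.955197 − 0.985635)/3 = 0.945051
T(3,1) = 0.947179 + (0.947179 − 0.955197)/3 = 0.944506
T(2,2) = 0.945051 + (0.945051 − 0.950423)/15 = 0.944693
T(3,2) = 0.944506 + (0.944506 − 0.945051)/15 = 0.944470
T(3,3) = 0.944470 + (0.944470 − 0.944693)/63 = 0.944466

0.9445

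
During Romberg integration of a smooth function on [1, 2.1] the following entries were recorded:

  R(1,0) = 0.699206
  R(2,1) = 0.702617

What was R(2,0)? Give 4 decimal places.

0.7018

From R(2,1) = (4·R(2,0) − R(1,0))/3, solve for R(2,0):
4·R(2,0) = 3·0.702617 + 0.699206 = 2.807057
R(2,0) = 0.701764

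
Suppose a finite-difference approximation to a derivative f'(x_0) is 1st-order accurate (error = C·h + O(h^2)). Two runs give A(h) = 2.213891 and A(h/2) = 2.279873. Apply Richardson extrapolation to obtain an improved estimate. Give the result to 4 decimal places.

2.3459

The leading error scales as h; refining by a factor of 2 reduces it by 2^1 = 2.
Extrapolated value = (2·A(h/2) − A(h)) / (2 − 1)
= (2·2.279873 − 2.213891) / 1
= 2.345855 / 1 = 2.345855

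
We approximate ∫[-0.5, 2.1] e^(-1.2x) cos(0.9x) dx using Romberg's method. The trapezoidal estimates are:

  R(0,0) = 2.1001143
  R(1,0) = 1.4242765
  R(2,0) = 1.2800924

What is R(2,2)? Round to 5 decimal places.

Richardson extrapolation on the trapezoidal column (denominator 4−1=3):
R(1,1) = (4·1.4242765 − 2.1001143) / 3 = 1.1989972
R(2,1) = (4·1.2800924 − 1.4242765) / 3 = 1.2320310
R(2,2) = 1.2320310 + (1.2320310 − 1.1989972)/15 = 1.2342333

1.23423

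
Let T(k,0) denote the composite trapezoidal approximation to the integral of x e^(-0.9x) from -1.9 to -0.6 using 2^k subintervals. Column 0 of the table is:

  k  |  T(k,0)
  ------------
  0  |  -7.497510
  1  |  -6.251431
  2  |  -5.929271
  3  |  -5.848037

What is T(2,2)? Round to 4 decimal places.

-5.8209

Richardson extrapolation on the trapezoidal column (denominator 4−1=3):
T(1,1) = -6.251431 + (-6.251431 − (-7.497510))/3 = -5.836071
T(2,1) = (4·(-5.929271) − (-6.251431)) / 3 = -5.821884
T(2,2) = (16·(-5.821884) − (-5.836071)) / 15 = -5.820938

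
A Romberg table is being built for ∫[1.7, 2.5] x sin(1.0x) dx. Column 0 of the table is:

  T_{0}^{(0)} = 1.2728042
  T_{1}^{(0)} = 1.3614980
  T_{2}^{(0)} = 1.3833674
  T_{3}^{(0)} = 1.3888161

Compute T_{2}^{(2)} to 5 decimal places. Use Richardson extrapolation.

Richardson extrapolation on the trapezoidal column (denominator 4−1=3):
T_{1}^{(1)} = 1.3614980 + (1.3614980 − 1.2728042)/3 = 1.3910626
T_{2}^{(1)} = (4·1.3833674 − 1.3614980) / 3 = 1.3906572
T_{2}^{(2)} = (16·1.3906572 − 1.3910626) / 15 = 1.3906302

1.39063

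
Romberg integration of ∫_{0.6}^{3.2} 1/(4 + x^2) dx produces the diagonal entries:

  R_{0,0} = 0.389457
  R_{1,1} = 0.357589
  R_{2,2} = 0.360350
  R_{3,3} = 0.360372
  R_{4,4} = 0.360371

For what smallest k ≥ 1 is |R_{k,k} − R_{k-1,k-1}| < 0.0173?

|R_{1,1} − R_{0,0}| = 0.031868 ≥ 0.0173
|R_{2,2} − R_{1,1}| = 0.002761 < 0.0173

k = 2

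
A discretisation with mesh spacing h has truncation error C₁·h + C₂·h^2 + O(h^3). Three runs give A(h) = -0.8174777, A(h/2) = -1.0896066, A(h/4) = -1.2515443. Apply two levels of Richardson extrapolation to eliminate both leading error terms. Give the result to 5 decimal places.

First eliminate the h term (factor 2^1 = 2):
  B₁ = (2·(-1.0896066) − (-0.8174777))/1 = -1.3617355
  B₂ = (2·(-1.2515443) − (-1.0896066))/1 = -1.4134820
Then eliminate the h^2 term (factor 2^2 = 4):
  (4·(-1.4134820) − (-1.3617355))/3 = -1.4307308

-1.43073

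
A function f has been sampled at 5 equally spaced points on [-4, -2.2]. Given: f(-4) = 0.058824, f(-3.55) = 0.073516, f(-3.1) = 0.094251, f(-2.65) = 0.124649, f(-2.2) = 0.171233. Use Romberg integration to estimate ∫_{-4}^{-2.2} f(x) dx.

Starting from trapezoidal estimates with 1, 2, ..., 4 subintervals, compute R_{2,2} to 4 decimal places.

R_{0,0} (trapezoid, 1 panel, h=1.8000): 0.207051
R_{1,0} (trapezoid, 2 panels, h=0.9000): 0.188352
R_{2,0} (trapezoid, 4 panels, h=0.4500): 0.183350
R_{1,1} = 0.188352 + (0.188352 − 0.207051)/3 = 0.182119
R_{2,1} = 0.183350 + (0.183350 − 0.188352)/3 = 0.181683
R_{2,2} = 0.181683 + (0.181683 − 0.182119)/15 = 0.181654

0.1817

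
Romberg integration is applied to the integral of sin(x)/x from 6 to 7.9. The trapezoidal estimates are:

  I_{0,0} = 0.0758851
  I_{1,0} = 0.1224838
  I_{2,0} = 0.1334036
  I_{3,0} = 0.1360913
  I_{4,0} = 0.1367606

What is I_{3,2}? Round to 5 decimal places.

Richardson extrapolation on the trapezoidal column (denominator 4−1=3):
I_{2,1} = 0.1334036 + (0.1334036 − 0.1224838)/3 = 0.1370435
I_{3,1} = (4·0.1360913 − 0.1334036) / 3 = 0.1369872
I_{3,2} = 0.1369872 + (0.1369872 − 0.1370435)/15 = 0.1369834

0.13698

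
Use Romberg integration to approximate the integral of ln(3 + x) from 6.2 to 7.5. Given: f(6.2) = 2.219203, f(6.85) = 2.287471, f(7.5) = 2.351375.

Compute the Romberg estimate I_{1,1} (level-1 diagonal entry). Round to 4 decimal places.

2.9728

I_{0,0} (trapezoid, 1 panel, h=1.3000): 2.970876
I_{1,0} (trapezoid, 2 panels, h=0.6500): 2.972294
I_{1,1} = 2.972294 + (2.972294 − 2.970876)/3 = 2.972767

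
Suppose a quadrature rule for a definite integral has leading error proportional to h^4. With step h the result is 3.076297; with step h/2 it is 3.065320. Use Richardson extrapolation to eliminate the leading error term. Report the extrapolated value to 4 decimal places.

The leading error scales as h^4; refining by a factor of 2 reduces it by 2^4 = 16.
Extrapolated value = (16·A(h/2) − A(h)) / (16 − 1)
= (16·3.065320 − 3.076297) / 15
= 45.968823 / 15 = 3.064588

3.0646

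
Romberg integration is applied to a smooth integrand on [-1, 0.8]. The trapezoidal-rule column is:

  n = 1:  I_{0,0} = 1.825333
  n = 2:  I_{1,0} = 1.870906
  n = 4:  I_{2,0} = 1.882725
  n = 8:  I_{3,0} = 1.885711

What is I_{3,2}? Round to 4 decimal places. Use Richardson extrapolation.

1.8867

Richardson extrapolation on the trapezoidal column (denominator 4−1=3):
I_{2,1} = (4·1.882725 − 1.870906) / 3 = 1.886665
I_{3,1} = 1.885711 + (1.885711 − 1.882725)/3 = 1.886706
I_{3,2} = 1.886706 + (1.886706 − 1.886665)/15 = 1.886709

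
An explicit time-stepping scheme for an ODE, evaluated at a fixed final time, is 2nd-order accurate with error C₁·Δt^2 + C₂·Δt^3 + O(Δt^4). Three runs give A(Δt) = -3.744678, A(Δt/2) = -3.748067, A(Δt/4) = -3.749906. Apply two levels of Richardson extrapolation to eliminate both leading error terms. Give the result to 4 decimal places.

-3.7507

First eliminate the Δt^2 term (factor 2^2 = 4):
  B₁ = (4·(-3.748067) − (-3.744678))/3 = -3.749197
  B₂ = (4·(-3.749906) − (-3.748067))/3 = -3.750519
Then eliminate the Δt^3 term (factor 2^3 = 8):
  (8·(-3.750519) − (-3.749197))/7 = -3.750708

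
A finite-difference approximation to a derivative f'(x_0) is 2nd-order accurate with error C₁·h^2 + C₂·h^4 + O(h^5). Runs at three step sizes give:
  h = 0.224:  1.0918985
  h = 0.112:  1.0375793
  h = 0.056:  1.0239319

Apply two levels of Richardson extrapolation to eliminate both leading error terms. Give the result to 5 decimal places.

1.01938

First eliminate the h^2 term (factor 2^2 = 4):
  B₁ = (4·1.0375793 − 1.0918985)/3 = 1.0194729
  B₂ = (4·1.0239319 − 1.0375793)/3 = 1.0193828
Then eliminate the h^4 term (factor 2^4 = 16):
  (16·1.0193828 − 1.0194729)/15 = 1.0193768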